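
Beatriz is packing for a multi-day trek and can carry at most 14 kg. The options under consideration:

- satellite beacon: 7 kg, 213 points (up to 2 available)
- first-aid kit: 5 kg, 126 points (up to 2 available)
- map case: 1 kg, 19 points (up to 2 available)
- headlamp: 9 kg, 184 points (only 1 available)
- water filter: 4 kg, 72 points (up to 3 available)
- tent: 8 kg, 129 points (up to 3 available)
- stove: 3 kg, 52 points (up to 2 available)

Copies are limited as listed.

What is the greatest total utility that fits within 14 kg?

By utility per kg: satellite beacon 30.43, first-aid kit 25.20, headlamp 20.44, map case 19.00 lead.
Taking 2×satellite beacon: 14 kg used, 426 in utility.

426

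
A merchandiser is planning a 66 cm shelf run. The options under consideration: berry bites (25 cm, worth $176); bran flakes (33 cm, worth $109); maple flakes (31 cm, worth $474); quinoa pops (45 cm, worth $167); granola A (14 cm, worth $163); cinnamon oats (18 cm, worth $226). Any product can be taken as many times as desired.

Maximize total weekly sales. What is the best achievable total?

Best packing: 2×maple flakes — 62 cm, 948 total.

948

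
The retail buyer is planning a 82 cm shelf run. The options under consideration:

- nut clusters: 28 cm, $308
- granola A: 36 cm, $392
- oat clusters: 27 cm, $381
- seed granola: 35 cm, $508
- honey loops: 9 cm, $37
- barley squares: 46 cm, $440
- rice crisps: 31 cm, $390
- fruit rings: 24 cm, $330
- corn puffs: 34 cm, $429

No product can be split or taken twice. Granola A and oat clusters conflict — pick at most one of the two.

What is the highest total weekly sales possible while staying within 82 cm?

1101

The ratio heuristic lands on oat clusters + seed granola + honey loops (926) but leaves 11 cm idle.
The 44 cm tied up in seed granola and honey loops is better spent on rice crisps + fruit rings — total rises to 1101 (82 cm).
The closest alternative, nut clusters + oat clusters + fruit rings, reaches only 1019.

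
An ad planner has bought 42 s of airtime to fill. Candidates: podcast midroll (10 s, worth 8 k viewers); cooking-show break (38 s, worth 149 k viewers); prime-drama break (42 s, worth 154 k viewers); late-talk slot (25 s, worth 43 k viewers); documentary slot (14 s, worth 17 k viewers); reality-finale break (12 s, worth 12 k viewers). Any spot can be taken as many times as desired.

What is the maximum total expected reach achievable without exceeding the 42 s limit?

154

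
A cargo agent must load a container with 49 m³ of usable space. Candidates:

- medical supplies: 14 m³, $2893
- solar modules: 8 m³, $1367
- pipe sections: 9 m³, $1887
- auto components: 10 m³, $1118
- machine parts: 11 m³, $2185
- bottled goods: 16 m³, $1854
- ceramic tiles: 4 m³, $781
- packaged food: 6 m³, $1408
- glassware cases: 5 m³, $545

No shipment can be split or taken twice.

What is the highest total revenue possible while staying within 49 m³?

9740

A density-first pass picks medical supplies + pipe sections + machine parts + ceramic tiles + packaged food + glassware cases — 9699 at 49 m³.
The 9 m³ tied up in ceramic tiles and glassware cases is better spent on solar modules — total rises to 9740 (48 m³).
An exhaustive check of the 512 subsets confirms 9740.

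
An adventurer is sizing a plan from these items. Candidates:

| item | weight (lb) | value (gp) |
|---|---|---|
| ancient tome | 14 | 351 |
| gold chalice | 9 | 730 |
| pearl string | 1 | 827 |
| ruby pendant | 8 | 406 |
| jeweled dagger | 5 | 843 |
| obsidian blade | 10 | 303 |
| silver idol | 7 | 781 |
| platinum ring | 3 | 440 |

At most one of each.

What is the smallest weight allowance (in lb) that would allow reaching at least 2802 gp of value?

Look for the lowest-weight combination reaching 2802.
pearl string + jeweled dagger + silver idol + platinum ring: 2891 value at 16 lb.
Any bundle with less than 16 lb falls short of 2802.

16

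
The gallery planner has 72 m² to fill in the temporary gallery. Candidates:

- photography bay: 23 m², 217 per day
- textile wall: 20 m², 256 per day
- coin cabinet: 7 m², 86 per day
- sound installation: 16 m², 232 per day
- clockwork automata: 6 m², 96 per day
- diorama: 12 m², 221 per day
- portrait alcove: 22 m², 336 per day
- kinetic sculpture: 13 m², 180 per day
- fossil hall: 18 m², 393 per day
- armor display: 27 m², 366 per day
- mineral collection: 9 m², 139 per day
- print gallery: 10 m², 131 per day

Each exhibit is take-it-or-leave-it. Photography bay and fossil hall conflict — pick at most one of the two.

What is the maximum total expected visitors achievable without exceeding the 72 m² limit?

1226

Greedy by ratio would take clockwork automata + diorama + portrait alcove + fossil hall + mineral collection: 67 m² used, total 1185.
Replace mineral collection with kinetic sculpture: the trade gains 41 net, giving 1226 at 71 m².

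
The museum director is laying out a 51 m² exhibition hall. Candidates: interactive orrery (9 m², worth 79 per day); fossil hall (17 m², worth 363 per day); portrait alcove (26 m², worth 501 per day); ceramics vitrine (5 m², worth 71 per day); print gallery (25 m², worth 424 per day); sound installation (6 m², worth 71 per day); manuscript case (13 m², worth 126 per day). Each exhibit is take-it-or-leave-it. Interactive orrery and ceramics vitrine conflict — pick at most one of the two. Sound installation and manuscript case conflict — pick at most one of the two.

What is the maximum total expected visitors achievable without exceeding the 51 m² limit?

935

Ranking by ratio (expected visitors/m²): fossil hall 21.35, portrait alcove 19.27, print gallery 16.96.
Taking fossil hall + portrait alcove + ceramics vitrine: 48 m² used, 935 in expected visitors.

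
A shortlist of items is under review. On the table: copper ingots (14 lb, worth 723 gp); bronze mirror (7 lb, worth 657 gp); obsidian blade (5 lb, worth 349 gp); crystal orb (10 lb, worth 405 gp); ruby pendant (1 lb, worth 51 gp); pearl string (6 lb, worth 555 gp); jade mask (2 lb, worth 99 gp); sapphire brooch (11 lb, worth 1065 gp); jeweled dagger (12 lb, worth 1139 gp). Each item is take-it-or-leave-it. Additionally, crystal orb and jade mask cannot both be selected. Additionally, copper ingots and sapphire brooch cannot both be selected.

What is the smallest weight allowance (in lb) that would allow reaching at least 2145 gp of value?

Look for the lowest-weight combination reaching 2145.
sapphire brooch + jeweled dagger: 2204 value at 23 lb.
Any bundle with less than 23 lb falls short of 2145.

23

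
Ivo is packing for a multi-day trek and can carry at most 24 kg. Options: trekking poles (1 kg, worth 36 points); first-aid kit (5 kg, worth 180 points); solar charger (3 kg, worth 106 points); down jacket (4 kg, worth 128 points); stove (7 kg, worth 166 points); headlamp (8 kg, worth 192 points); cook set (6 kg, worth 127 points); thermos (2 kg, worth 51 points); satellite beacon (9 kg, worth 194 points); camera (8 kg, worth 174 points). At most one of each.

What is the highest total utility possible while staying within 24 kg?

695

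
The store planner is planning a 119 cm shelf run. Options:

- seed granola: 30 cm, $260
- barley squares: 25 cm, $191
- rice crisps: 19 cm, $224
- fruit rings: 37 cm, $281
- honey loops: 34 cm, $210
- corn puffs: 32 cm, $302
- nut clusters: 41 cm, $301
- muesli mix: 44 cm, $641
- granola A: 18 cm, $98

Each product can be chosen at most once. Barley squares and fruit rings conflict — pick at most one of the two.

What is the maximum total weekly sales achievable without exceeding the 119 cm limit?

A density-first pass picks rice crisps + corn puffs + muesli mix + granola A — 1265 at 113 cm.
Replace corn puffs and granola A with seed granola + barley squares: the trade gains 51 net, giving 1316 at 118 cm.
Next best is rice crisps + corn puffs + muesli mix + granola A at 1265 (113 cm) — short by 51.

1316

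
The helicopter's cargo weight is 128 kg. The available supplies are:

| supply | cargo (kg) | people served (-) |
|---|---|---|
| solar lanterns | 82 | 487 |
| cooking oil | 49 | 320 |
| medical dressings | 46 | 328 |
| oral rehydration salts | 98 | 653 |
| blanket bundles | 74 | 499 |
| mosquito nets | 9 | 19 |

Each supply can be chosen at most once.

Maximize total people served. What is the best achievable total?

827

The ratio ordering already packs tightly: medical dressings + blanket bundles, 120 kg, 827.
An exhaustive check of the 64 subsets confirms 827.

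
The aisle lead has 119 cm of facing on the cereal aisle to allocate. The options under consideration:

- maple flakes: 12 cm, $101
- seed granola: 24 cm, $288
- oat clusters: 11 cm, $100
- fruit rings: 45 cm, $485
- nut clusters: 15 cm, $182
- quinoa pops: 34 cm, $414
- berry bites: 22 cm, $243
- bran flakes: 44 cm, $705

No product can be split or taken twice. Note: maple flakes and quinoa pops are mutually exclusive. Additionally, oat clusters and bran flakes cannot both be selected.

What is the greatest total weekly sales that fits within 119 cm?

Best packing: seed granola + nut clusters + quinoa pops + bran flakes — 117 cm, 1589 total.
Runner-up nut clusters + quinoa pops + berry bites + bran flakes tops out at 1544.

1589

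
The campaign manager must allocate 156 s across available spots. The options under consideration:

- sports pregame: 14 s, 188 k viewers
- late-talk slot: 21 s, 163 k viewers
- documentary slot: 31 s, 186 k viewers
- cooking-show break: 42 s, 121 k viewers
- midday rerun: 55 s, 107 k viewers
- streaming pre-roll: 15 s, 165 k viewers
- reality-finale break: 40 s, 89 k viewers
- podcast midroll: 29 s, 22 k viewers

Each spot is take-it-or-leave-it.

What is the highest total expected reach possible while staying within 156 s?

845

The ratio ordering already packs tightly: sports pregame + late-talk slot + documentary slot + cooking-show break + streaming pre-roll + podcast midroll, 152 s, 845.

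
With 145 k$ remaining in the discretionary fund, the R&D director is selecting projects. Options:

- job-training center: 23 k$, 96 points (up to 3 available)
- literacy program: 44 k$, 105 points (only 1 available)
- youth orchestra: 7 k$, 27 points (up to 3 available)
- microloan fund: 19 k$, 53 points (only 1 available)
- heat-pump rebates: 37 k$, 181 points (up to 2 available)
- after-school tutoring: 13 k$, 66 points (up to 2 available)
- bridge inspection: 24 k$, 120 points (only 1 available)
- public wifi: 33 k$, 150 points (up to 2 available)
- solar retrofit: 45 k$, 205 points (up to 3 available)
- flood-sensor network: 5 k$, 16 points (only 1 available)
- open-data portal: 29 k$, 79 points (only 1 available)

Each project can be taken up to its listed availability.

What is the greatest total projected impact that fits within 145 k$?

Density check — after-school tutoring 5.08, bridge inspection 5.00, heat-pump rebates 4.89, solar retrofit 4.56 are the best per k$.
A density-first pass picks 3×youth orchestra + 2×heat-pump rebates + 2×after-school tutoring + bridge inspection — 695 at 145 k$.
The 45 k$ tied up in 3×youth orchestra and bridge inspection is better spent on solar retrofit — total rises to 699 (145 k$).

699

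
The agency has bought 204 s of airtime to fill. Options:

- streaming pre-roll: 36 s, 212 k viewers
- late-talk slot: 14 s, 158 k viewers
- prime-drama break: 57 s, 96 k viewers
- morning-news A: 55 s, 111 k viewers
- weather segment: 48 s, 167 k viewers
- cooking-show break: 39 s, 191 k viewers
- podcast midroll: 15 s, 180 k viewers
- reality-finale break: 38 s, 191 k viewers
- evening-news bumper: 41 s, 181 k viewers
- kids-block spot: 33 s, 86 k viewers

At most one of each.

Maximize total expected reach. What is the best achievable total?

By expected reach per s: podcast midroll 12.00, late-talk slot 11.29, streaming pre-roll 5.89 lead.
Best packing: streaming pre-roll + late-talk slot + cooking-show break + podcast midroll + reality-finale break + evening-news bumper — 183 s, 1113 total.
Nothing else within 204 s beats 1113.

1113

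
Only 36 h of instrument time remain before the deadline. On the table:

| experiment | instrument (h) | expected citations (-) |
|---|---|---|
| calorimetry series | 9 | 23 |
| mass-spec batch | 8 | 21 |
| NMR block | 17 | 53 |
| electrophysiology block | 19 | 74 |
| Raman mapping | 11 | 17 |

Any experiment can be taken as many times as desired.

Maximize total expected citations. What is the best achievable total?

127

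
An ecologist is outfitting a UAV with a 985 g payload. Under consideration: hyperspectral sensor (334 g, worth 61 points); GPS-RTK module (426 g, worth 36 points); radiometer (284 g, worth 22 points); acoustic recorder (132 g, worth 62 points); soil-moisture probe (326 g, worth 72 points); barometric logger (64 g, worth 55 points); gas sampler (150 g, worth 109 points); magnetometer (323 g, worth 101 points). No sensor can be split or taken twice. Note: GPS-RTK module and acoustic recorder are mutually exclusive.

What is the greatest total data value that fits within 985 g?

Density check — barometric logger 0.86, gas sampler 0.73, acoustic recorder 0.47 are the best per g.
Taking radiometer + acoustic recorder + barometric logger + gas sampler + magnetometer: 953 g used, 349 in data value.
The closest alternative, acoustic recorder + soil-moisture probe + gas sampler + magnetometer, reaches only 344.

349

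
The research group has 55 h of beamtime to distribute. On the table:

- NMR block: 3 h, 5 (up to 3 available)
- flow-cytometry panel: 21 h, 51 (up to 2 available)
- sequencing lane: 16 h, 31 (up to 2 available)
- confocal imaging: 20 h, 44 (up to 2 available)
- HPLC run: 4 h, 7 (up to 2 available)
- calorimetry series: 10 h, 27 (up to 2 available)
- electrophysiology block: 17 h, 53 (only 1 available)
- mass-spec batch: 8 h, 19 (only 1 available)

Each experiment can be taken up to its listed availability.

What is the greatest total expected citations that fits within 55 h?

Filling by ratio: 2×HPLC run + 2×calorimetry series + electrophysiology block + mass-spec batch for 140, with 2 h left unused.
Dropping HPLC run frees 4 h; slotting in 2×NMR block (6 h) lifts the total to 143 at 55 h.

143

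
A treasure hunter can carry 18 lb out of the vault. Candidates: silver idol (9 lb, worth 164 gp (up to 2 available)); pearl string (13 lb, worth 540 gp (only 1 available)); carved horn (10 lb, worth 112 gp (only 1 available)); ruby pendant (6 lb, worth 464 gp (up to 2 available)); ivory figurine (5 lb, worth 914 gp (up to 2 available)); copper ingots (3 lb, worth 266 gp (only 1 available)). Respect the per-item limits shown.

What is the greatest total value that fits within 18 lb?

2292

The ratio heuristic lands on 2×ivory figurine + copper ingots (2094) but leaves 5 lb idle.
Replace copper ingots with ruby pendant: the trade gains 198 net, giving 2292 at 16 lb.
Nothing else within 18 lb beats 2292.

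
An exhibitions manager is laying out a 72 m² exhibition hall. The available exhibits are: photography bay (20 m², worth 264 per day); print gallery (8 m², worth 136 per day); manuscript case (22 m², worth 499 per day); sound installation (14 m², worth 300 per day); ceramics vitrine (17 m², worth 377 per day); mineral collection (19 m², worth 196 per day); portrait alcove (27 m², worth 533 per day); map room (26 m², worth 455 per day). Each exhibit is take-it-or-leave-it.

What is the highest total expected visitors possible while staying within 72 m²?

1468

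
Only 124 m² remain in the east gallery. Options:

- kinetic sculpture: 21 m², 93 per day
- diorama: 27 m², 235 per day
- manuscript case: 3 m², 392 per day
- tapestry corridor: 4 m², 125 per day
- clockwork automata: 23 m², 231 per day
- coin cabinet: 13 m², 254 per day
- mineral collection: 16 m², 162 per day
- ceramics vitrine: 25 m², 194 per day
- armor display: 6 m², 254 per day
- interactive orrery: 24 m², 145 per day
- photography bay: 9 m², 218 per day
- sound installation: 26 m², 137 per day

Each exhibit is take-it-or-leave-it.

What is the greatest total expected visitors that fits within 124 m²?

1975

The ratio heuristic lands on kinetic sculpture + diorama + manuscript case + tapestry corridor + clockwork automata + coin cabinet + mineral collection + armor display + photography bay (1964) but leaves 2 m² idle.
The 48 m² tied up in kinetic sculpture and diorama is better spent on ceramics vitrine + interactive orrery — total rises to 1975 (123 m²).
No other feasible combination exceeds 1975.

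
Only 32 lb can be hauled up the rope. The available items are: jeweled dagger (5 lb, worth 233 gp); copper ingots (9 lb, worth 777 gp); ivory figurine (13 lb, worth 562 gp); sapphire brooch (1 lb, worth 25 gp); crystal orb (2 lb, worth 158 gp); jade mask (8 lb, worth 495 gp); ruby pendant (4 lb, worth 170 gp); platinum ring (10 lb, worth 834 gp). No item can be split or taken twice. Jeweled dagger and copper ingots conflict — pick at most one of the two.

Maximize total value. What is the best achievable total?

Filling by ratio: copper ingots + sapphire brooch + crystal orb + jade mask + platinum ring for 2289, with 2 lb left unused.
Replace crystal orb with ruby pendant: the trade gains 12 net, giving 2301 at 32 lb.
No other feasible combination exceeds 2301.

2301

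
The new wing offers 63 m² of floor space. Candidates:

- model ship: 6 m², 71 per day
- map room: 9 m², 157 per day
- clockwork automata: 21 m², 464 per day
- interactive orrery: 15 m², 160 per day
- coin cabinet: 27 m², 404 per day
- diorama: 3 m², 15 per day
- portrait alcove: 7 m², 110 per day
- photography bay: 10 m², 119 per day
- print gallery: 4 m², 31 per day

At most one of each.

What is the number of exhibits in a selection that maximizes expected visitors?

The maximum expected visitors within 63 m² is 1096.
model ship + map room + clockwork automata + coin cabinet hits 1096 at 63 m².
All optima have 4 exhibits.

4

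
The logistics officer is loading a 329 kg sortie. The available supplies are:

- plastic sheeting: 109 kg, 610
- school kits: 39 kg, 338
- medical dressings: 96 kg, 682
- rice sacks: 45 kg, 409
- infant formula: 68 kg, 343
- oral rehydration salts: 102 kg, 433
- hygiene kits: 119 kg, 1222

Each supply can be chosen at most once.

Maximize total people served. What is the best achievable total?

2656

Taking the top-ratio supplies first gives school kits + medical dressings + rice sacks + hygiene kits for 2651 (299 kg).
The 39 kg tied up in school kits is better spent on infant formula — total rises to 2656 (328 kg).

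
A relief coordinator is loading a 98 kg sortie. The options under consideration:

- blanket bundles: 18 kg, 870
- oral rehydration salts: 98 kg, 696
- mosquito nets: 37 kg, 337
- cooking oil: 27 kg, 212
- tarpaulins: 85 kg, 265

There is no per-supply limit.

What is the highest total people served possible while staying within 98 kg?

4350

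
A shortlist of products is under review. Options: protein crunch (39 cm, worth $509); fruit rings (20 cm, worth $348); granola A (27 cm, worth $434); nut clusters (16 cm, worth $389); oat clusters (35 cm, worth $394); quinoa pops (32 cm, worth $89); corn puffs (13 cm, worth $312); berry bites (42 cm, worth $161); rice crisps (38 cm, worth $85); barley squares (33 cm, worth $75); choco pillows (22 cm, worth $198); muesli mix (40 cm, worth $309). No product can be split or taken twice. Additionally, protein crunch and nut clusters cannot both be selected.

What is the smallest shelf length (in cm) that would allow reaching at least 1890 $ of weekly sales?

Minimise cm subject to total weekly sales ≥ 1890.
Taking fruit rings + granola A + nut clusters + oat clusters + corn puffs + choco pillows gives 2075 (≥ 1890) for 133 cm.
Below 133 cm the best achievable stays under 1890.

133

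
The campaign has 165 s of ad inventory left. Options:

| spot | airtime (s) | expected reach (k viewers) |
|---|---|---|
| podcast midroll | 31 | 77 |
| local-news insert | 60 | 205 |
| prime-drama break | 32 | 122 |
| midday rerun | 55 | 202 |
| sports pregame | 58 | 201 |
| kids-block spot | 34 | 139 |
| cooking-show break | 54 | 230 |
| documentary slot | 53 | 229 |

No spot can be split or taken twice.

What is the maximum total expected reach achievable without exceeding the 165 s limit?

Density check — documentary slot 4.32, cooking-show break 4.26, kids-block spot 4.09 are the best per s.
A density-first pass picks kids-block spot + cooking-show break + documentary slot — 598 at 141 s.
Replace kids-block spot with midday rerun: the trade gains 63 net, giving 661 at 162 s.
Runner-up sports pregame + cooking-show break + documentary slot tops out at 660.

661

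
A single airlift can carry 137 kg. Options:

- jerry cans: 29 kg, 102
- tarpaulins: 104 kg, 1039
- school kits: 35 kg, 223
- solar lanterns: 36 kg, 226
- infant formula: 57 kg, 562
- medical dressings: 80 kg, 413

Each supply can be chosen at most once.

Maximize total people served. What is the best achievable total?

Ranking by ratio (people served/kg): tarpaulins 9.99, infant formula 9.86, school kits 6.37, solar lanterns 6.28.
The ratio ordering already packs tightly: jerry cans + tarpaulins, 133 kg, 1141.
Nothing else within 137 kg beats 1141.

1141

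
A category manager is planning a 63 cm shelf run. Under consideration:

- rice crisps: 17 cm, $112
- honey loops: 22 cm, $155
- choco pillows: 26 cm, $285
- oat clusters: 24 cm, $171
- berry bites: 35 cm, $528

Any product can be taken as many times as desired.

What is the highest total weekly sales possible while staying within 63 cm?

813

The ratio ordering already packs tightly: choco pillows + berry bites, 61 cm, 813.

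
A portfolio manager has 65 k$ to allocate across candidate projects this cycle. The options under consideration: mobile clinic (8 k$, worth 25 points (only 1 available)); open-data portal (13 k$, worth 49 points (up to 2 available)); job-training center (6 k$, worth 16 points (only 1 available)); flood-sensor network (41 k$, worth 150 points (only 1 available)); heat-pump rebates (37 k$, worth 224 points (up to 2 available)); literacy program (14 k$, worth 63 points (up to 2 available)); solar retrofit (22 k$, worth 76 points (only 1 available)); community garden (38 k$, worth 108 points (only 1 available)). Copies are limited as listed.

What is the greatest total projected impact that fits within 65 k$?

Density check — heat-pump rebates 6.05, literacy program 4.50, open-data portal 3.77 are the best per k$.
Heat-pump rebates + 2×literacy program uses 65 of the 65 k$ and totals 350.

350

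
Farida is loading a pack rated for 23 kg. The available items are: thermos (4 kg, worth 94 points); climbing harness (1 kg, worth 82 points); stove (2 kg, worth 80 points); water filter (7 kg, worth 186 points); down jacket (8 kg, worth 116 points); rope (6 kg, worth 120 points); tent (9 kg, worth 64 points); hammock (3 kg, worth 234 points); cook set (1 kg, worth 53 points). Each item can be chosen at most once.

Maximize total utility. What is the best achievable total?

796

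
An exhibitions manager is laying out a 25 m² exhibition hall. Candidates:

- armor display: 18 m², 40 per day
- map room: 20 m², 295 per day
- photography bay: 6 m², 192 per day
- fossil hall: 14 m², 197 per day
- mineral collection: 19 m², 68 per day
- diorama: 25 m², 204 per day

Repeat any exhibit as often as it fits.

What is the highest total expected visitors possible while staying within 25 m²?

Taking 4×photography bay: 24 m² used, 768 in expected visitors.
Every other selection either busts 25 m² or fails to beat 768.

768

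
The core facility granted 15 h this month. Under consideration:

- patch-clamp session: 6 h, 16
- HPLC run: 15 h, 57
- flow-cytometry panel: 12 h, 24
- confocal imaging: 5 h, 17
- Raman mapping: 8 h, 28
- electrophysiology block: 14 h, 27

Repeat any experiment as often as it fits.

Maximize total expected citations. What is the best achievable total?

Taking HPLC run: 15 h used, 57 in expected citations.
No other feasible combination exceeds 57.

57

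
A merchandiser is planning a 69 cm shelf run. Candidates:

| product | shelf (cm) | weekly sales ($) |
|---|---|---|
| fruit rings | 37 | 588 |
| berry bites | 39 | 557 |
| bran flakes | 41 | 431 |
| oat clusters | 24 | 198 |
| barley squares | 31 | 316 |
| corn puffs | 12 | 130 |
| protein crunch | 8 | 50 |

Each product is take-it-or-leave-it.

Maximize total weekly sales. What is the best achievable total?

By weekly sales per cm: fruit rings 15.89, berry bites 14.28, corn puffs 10.83, bran flakes 10.51 lead.
The ratio heuristic lands on fruit rings + corn puffs + protein crunch (768) but leaves 12 cm idle.
Replace corn puffs and protein crunch with barley squares: the trade gains 136 net, giving 904 at 68 cm.

904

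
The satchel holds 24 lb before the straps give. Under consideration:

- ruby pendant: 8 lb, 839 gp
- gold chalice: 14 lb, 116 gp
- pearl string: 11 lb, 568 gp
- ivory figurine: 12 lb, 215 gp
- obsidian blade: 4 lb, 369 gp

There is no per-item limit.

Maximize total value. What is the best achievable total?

Ranking by ratio (value/lb): ruby pendant 104.88, obsidian blade 92.25, pearl string 51.64, ivory figurine 17.92.
The ratio ordering already packs tightly: 3×ruby pendant, 24 lb, 2517.
That's the maximum — no swap from here does better than 2517.

2517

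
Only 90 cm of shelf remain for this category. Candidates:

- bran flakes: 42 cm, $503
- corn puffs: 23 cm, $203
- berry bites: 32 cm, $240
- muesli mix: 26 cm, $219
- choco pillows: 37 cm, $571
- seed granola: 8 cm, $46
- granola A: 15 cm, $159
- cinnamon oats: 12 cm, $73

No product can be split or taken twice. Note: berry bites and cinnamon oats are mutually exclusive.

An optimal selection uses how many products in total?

3

Optimal total is 1120.
One optimal bundle: bran flakes + choco pillows + seed granola (87 cm).
Any selection reaching 1120 contains exactly 3 products.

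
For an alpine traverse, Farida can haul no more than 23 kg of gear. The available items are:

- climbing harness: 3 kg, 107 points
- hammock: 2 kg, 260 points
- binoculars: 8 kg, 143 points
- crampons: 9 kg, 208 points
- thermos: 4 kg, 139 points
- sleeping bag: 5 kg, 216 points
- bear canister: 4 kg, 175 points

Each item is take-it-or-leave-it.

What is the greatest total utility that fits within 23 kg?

966

The ratio heuristic lands on climbing harness + hammock + thermos + sleeping bag + bear canister (897) but leaves 5 kg idle.
The 4 kg tied up in thermos is better spent on crampons — total rises to 966 (23 kg).
Next best is hammock + binoculars + thermos + sleeping bag + bear canister at 933 (23 kg) — short by 33.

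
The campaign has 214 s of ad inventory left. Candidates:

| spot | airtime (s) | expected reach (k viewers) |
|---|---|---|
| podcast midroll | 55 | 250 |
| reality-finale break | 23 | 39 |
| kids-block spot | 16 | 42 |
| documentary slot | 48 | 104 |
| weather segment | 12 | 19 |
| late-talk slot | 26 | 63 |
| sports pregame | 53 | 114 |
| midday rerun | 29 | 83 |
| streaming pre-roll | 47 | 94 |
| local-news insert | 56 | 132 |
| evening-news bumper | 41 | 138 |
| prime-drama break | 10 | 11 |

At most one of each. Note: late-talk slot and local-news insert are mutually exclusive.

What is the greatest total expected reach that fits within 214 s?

670

Density check — podcast midroll 4.55, evening-news bumper 3.37, midday rerun 2.86, kids-block spot 2.62 are the best per s.
The ratio ordering already packs tightly: podcast midroll + kids-block spot + late-talk slot + midday rerun + streaming pre-roll + evening-news bumper, 214 s, 670.
That's the maximum — no feasible swap from here does better than 670.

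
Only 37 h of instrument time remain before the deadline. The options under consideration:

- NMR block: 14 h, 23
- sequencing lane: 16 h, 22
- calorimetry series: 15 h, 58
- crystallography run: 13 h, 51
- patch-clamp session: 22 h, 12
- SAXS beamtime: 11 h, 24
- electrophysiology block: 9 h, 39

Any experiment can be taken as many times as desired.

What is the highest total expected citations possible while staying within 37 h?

156

4×electrophysiology block uses 36 of the 37 h and totals 156.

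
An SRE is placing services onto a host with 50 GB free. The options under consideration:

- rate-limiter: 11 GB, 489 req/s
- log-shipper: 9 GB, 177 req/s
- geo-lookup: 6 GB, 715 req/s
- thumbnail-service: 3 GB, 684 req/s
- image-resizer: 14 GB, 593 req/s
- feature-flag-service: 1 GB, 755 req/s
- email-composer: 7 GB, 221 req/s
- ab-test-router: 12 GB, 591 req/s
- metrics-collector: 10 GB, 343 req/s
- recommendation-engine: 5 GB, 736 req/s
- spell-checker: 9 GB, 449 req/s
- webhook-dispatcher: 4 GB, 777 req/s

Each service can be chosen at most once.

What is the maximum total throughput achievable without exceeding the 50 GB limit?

5050

The ratio ordering already packs tightly: geo-lookup + thumbnail-service + feature-flag-service + ab-test-router + metrics-collector + recommendation-engine + spell-checker + webhook-dispatcher, 50 GB, 5050.
Next best is rate-limiter + geo-lookup + thumbnail-service + feature-flag-service + email-composer + ab-test-router + recommendation-engine + webhook-dispatcher at 4968 (49 GB) — short by 82.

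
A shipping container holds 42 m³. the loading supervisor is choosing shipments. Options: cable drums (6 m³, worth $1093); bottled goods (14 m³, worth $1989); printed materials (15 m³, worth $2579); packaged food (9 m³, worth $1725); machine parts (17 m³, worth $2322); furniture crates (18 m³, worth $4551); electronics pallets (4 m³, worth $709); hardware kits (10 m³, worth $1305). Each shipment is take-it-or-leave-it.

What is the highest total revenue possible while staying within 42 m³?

8855

By revenue per m³: furniture crates 252.83, packaged food 191.67, cable drums 182.17 lead.
Greedy by ratio would take cable drums + packaged food + furniture crates + electronics pallets: 37 m³ used, total 8078.
Replace cable drums and electronics pallets with printed materials: the trade gains 777 net, giving 8855 at 42 m³.
That's the maximum — no swap from here does better than 8855.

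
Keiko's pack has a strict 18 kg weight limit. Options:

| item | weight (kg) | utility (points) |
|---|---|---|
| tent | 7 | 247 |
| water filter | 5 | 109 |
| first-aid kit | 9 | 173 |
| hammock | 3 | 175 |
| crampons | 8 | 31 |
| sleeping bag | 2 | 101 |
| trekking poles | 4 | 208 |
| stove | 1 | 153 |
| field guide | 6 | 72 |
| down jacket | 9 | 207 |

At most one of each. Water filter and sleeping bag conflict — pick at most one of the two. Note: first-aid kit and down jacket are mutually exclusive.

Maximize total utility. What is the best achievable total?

884

Density check — stove 153.00, hammock 58.33, trekking poles 52.00, sleeping bag 50.50 are the best per kg.
Taking tent + hammock + sleeping bag + trekking poles + stove: 17 kg used, 884 in utility.
Runner-up tent + hammock + trekking poles + stove tops out at 783.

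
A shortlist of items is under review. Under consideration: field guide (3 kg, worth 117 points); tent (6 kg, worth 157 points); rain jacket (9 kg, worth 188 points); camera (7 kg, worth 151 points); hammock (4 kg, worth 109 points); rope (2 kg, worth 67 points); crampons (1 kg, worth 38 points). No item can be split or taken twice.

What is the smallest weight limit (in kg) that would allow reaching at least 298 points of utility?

10

Minimise kg subject to total utility ≥ 298.
field guide + tent + crampons reaches 312 using 10 kg.
No combination under 10 kg hits 298.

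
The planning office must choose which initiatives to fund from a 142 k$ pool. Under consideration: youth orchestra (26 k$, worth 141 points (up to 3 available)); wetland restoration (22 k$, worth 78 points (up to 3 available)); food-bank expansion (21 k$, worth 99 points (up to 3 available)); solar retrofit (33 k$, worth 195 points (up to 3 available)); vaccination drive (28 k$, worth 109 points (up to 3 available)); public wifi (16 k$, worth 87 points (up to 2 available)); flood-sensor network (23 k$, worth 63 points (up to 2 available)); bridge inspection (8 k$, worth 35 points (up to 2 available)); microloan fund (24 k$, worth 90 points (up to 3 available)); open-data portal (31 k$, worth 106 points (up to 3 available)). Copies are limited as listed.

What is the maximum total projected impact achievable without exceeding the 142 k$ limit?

813

A density-first pass picks 3×solar retrofit + 2×public wifi + bridge inspection — 794 at 139 k$.
The 24 k$ tied up in public wifi and bridge inspection is better spent on youth orchestra — total rises to 813 (141 k$).
Every other selection either busts 142 k$ or exceeds an availability limit or fails to beat 813.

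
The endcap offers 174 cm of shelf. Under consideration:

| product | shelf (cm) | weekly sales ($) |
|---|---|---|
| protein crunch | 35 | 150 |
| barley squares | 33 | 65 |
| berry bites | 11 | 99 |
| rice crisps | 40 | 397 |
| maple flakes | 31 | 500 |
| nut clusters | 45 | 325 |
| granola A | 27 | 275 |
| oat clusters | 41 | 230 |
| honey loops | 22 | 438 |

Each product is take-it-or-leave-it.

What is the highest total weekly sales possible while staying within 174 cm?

The ratio ordering already packs tightly: berry bites + rice crisps + maple flakes + granola A + oat clusters + honey loops, 172 cm, 1939.
The closest alternative, rice crisps + maple flakes + nut clusters + granola A + honey loops, reaches only 1935.

1939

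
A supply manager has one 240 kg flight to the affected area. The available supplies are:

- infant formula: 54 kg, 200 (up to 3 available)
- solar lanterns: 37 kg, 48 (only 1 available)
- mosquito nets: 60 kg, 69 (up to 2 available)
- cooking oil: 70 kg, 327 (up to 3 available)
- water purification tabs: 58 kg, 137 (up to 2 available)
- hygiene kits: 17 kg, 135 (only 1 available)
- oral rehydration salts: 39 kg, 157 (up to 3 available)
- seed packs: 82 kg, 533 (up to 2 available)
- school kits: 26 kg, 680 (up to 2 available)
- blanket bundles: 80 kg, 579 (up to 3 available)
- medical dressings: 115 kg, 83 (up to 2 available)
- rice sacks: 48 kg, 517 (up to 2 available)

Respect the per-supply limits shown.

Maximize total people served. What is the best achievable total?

Filling by ratio: cooking oil + hygiene kits + 2×school kits + 2×rice sacks for 2856, with 5 kg left unused.
The 87 kg tied up in cooking oil and hygiene kits is better spent on blanket bundles — total rises to 2973 (228 kg).
That's the maximum — no swap from here does better than 2973.

2973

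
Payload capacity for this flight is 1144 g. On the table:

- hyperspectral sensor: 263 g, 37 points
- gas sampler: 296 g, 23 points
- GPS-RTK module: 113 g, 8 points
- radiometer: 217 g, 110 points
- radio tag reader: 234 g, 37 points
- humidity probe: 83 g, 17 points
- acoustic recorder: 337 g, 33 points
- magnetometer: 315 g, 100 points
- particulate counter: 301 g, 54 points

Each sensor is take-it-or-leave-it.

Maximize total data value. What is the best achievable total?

301

By data value per g: radiometer 0.51, magnetometer 0.32, humidity probe 0.20, particulate counter 0.18 lead.
Greedy by ratio would take GPS-RTK module + radiometer + humidity probe + magnetometer + particulate counter: 1029 g used, total 289.
Replace GPS-RTK module and particulate counter with hyperspectral sensor + radio tag reader: the trade gains 12 net, giving 301 at 1112 g.
Hyperspectral sensor + radiometer + magnetometer + particulate counter (1096 g) also reaches 301 — a tie, but nothing goes higher.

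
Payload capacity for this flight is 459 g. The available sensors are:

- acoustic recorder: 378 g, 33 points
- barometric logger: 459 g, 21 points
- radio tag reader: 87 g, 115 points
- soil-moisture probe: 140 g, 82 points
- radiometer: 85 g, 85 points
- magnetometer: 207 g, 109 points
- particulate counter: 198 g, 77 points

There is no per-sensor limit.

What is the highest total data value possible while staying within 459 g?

575

Ranking by ratio (data value/g): radio tag reader 1.32, radiometer 1.00, soil-moisture probe 0.59.
5×radio tag reader uses 435 of the 459 g and totals 575.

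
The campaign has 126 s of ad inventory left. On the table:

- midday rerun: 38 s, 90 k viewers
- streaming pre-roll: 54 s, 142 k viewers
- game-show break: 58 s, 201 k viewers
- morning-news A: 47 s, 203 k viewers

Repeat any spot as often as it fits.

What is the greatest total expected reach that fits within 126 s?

Ranking by ratio (expected reach/s): morning-news A 4.32, game-show break 3.47, streaming pre-roll 2.63.
The ratio ordering already packs tightly: 2×morning-news A, 94 s, 406.
Nothing else within 126 s beats 406.

406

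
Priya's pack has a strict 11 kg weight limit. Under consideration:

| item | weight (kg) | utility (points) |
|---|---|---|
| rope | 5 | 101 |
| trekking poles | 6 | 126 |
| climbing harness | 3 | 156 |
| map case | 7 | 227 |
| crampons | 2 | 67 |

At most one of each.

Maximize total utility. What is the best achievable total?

A density-first pass picks trekking poles + climbing harness + crampons — 349 at 11 kg.
Dropping trekking poles and crampons frees 8 kg; slotting in map case (7 kg) lifts the total to 383 at 10 kg.
Nothing else within 11 kg beats 383.

383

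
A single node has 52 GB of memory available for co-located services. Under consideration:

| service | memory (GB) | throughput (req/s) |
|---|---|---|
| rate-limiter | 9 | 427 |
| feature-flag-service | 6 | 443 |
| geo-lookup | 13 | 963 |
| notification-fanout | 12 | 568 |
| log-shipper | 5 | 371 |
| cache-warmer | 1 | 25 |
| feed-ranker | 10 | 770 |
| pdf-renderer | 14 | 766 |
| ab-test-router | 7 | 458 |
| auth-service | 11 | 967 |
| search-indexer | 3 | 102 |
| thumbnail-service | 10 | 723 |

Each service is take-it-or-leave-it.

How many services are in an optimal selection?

Optimal total is 3972.
One optimal bundle: feature-flag-service + geo-lookup + log-shipper + feed-ranker + ab-test-router + auth-service (52 GB).
Any selection reaching 3972 contains exactly 6 services.

6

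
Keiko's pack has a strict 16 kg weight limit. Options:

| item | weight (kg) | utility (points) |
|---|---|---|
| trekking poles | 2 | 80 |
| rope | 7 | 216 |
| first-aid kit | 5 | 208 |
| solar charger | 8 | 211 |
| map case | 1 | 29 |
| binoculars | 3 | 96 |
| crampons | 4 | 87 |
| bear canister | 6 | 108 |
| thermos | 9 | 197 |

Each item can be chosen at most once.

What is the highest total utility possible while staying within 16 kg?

549

Ranking by ratio (utility/kg): first-aid kit 41.60, trekking poles 40.00, binoculars 32.00.
Greedy by ratio would take trekking poles + first-aid kit + map case + binoculars + crampons: 15 kg used, total 500.
Replace trekking poles and crampons with rope: the trade gains 49 net, giving 549 at 16 kg.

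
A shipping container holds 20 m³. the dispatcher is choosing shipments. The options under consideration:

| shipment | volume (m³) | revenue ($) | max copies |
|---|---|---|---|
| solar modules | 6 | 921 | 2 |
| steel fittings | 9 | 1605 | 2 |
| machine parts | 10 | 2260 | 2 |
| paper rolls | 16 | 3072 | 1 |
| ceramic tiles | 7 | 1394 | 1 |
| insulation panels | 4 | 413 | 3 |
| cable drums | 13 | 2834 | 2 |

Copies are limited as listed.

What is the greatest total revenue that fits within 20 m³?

2×machine parts uses 20 of the 20 m³ and totals 4520.
Every other selection either busts 20 m³ or exceeds an availability limit or fails to beat 4520.

4520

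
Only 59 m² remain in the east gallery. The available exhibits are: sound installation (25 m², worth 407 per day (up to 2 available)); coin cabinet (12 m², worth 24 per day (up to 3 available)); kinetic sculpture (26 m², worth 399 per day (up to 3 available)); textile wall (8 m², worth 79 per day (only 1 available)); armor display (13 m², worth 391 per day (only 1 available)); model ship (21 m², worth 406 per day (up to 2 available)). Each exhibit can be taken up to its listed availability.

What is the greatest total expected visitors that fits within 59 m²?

Density check — armor display 30.08, model ship 19.33, sound installation 16.28 are the best per m².
Taking the top-ratio exhibits first gives armor display + 2×model ship for 1203 (55 m²).
Dropping model ship frees 21 m²; slotting in sound installation (25 m²) lifts the total to 1204 at 59 m².
That's the maximum — no swap from here does better than 1204.

1204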